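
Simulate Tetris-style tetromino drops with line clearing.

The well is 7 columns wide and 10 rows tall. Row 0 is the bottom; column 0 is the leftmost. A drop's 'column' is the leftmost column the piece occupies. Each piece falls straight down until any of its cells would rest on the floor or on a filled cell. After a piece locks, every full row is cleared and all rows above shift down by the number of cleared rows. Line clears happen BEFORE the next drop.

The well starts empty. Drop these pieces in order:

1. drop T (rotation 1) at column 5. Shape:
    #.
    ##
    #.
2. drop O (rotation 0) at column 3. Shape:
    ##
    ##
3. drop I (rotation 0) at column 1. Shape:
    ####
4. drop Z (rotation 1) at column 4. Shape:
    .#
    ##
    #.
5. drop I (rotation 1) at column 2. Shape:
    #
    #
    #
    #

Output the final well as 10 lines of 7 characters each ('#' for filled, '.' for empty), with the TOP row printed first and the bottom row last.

Drop 1: T rot1 at col 5 lands with bottom-row=0; cleared 0 line(s) (total 0); column heights now [0 0 0 0 0 3 2], max=3
Drop 2: O rot0 at col 3 lands with bottom-row=0; cleared 0 line(s) (total 0); column heights now [0 0 0 2 2 3 2], max=3
Drop 3: I rot0 at col 1 lands with bottom-row=2; cleared 0 line(s) (total 0); column heights now [0 3 3 3 3 3 2], max=3
Drop 4: Z rot1 at col 4 lands with bottom-row=3; cleared 0 line(s) (total 0); column heights now [0 3 3 3 5 6 2], max=6
Drop 5: I rot1 at col 2 lands with bottom-row=3; cleared 0 line(s) (total 0); column heights now [0 3 7 3 5 6 2], max=7

Answer: .......
.......
.......
..#....
..#..#.
..#.##.
..#.#..
.#####.
...####
...###.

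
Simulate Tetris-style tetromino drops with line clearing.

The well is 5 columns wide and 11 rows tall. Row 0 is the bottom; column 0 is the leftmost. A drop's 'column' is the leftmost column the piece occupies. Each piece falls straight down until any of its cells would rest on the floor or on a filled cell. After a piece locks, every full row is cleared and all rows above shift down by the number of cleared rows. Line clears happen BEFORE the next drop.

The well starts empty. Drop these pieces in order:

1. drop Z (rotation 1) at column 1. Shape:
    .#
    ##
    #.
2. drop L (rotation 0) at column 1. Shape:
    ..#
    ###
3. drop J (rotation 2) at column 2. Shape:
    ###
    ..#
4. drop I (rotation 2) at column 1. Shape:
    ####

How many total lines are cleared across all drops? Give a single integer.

Drop 1: Z rot1 at col 1 lands with bottom-row=0; cleared 0 line(s) (total 0); column heights now [0 2 3 0 0], max=3
Drop 2: L rot0 at col 1 lands with bottom-row=3; cleared 0 line(s) (total 0); column heights now [0 4 4 5 0], max=5
Drop 3: J rot2 at col 2 lands with bottom-row=4; cleared 0 line(s) (total 0); column heights now [0 4 6 6 6], max=6
Drop 4: I rot2 at col 1 lands with bottom-row=6; cleared 0 line(s) (total 0); column heights now [0 7 7 7 7], max=7

Answer: 0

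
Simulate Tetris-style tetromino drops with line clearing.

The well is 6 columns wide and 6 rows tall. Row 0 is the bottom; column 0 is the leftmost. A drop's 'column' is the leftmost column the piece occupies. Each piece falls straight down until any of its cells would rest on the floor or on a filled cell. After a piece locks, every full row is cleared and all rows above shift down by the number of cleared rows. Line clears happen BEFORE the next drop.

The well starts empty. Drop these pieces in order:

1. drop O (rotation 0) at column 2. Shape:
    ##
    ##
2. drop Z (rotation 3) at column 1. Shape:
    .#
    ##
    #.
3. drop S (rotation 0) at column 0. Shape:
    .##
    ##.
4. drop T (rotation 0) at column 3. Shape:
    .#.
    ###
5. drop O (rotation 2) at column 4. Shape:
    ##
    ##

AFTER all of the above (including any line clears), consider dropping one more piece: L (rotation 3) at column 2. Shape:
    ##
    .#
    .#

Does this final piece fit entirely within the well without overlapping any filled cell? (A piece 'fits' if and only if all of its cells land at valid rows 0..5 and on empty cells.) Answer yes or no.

Answer: yes

Derivation:
Drop 1: O rot0 at col 2 lands with bottom-row=0; cleared 0 line(s) (total 0); column heights now [0 0 2 2 0 0], max=2
Drop 2: Z rot3 at col 1 lands with bottom-row=1; cleared 0 line(s) (total 0); column heights now [0 3 4 2 0 0], max=4
Drop 3: S rot0 at col 0 lands with bottom-row=3; cleared 0 line(s) (total 0); column heights now [4 5 5 2 0 0], max=5
Drop 4: T rot0 at col 3 lands with bottom-row=2; cleared 0 line(s) (total 0); column heights now [4 5 5 3 4 3], max=5
Drop 5: O rot2 at col 4 lands with bottom-row=4; cleared 0 line(s) (total 0); column heights now [4 5 5 3 6 6], max=6
Test piece L rot3 at col 2 (width 2): heights before test = [4 5 5 3 6 6]; fits = True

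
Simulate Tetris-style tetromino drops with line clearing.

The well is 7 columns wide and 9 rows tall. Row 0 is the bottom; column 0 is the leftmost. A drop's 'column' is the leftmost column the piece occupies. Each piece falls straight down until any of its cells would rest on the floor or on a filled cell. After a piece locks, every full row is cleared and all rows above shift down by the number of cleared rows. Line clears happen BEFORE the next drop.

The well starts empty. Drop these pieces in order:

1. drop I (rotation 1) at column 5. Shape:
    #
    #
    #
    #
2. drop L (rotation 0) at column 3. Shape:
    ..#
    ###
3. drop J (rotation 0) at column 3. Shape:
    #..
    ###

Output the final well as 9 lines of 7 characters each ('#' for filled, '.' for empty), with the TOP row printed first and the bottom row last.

Drop 1: I rot1 at col 5 lands with bottom-row=0; cleared 0 line(s) (total 0); column heights now [0 0 0 0 0 4 0], max=4
Drop 2: L rot0 at col 3 lands with bottom-row=4; cleared 0 line(s) (total 0); column heights now [0 0 0 5 5 6 0], max=6
Drop 3: J rot0 at col 3 lands with bottom-row=6; cleared 0 line(s) (total 0); column heights now [0 0 0 8 7 7 0], max=8

Answer: .......
...#...
...###.
.....#.
...###.
.....#.
.....#.
.....#.
.....#.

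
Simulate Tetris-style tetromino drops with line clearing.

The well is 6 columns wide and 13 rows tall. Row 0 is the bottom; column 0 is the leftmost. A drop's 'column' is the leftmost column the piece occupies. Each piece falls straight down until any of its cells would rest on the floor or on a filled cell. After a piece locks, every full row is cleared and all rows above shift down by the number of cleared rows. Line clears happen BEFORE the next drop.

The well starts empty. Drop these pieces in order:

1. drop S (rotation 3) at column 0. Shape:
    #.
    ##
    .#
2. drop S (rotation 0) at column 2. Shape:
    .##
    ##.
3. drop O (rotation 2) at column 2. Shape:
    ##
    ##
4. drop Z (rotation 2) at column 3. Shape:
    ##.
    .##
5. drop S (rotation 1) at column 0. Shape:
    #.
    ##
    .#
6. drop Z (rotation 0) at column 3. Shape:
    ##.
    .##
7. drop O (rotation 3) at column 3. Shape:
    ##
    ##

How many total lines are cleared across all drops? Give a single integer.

Answer: 1

Derivation:
Drop 1: S rot3 at col 0 lands with bottom-row=0; cleared 0 line(s) (total 0); column heights now [3 2 0 0 0 0], max=3
Drop 2: S rot0 at col 2 lands with bottom-row=0; cleared 0 line(s) (total 0); column heights now [3 2 1 2 2 0], max=3
Drop 3: O rot2 at col 2 lands with bottom-row=2; cleared 0 line(s) (total 0); column heights now [3 2 4 4 2 0], max=4
Drop 4: Z rot2 at col 3 lands with bottom-row=3; cleared 0 line(s) (total 0); column heights now [3 2 4 5 5 4], max=5
Drop 5: S rot1 at col 0 lands with bottom-row=2; cleared 1 line(s) (total 1); column heights now [4 3 3 4 4 0], max=4
Drop 6: Z rot0 at col 3 lands with bottom-row=4; cleared 0 line(s) (total 1); column heights now [4 3 3 6 6 5], max=6
Drop 7: O rot3 at col 3 lands with bottom-row=6; cleared 0 line(s) (total 1); column heights now [4 3 3 8 8 5], max=8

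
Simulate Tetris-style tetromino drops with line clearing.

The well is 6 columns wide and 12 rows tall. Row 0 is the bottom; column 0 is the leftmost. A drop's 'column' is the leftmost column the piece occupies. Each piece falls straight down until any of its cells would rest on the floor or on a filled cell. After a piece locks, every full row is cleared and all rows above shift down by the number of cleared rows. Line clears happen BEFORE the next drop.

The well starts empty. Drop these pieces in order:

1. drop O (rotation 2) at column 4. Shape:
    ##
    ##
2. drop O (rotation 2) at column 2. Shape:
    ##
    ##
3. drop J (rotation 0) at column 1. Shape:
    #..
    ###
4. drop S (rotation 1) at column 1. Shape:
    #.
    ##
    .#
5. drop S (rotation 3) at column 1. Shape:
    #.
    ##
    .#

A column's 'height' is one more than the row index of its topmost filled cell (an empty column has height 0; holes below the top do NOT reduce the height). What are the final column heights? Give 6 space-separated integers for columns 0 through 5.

Drop 1: O rot2 at col 4 lands with bottom-row=0; cleared 0 line(s) (total 0); column heights now [0 0 0 0 2 2], max=2
Drop 2: O rot2 at col 2 lands with bottom-row=0; cleared 0 line(s) (total 0); column heights now [0 0 2 2 2 2], max=2
Drop 3: J rot0 at col 1 lands with bottom-row=2; cleared 0 line(s) (total 0); column heights now [0 4 3 3 2 2], max=4
Drop 4: S rot1 at col 1 lands with bottom-row=3; cleared 0 line(s) (total 0); column heights now [0 6 5 3 2 2], max=6
Drop 5: S rot3 at col 1 lands with bottom-row=5; cleared 0 line(s) (total 0); column heights now [0 8 7 3 2 2], max=8

Answer: 0 8 7 3 2 2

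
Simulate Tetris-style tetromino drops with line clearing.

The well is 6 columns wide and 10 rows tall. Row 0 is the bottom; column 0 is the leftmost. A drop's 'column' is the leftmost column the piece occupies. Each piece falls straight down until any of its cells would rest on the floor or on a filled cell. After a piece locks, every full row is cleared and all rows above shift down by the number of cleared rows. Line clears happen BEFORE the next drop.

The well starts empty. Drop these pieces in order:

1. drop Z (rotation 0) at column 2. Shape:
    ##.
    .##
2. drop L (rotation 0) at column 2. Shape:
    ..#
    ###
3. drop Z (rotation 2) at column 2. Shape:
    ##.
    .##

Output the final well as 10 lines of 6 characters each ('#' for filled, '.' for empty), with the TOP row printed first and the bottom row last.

Answer: ......
......
......
......
..##..
...##.
....#.
..###.
..##..
...##.

Derivation:
Drop 1: Z rot0 at col 2 lands with bottom-row=0; cleared 0 line(s) (total 0); column heights now [0 0 2 2 1 0], max=2
Drop 2: L rot0 at col 2 lands with bottom-row=2; cleared 0 line(s) (total 0); column heights now [0 0 3 3 4 0], max=4
Drop 3: Z rot2 at col 2 lands with bottom-row=4; cleared 0 line(s) (total 0); column heights now [0 0 6 6 5 0], max=6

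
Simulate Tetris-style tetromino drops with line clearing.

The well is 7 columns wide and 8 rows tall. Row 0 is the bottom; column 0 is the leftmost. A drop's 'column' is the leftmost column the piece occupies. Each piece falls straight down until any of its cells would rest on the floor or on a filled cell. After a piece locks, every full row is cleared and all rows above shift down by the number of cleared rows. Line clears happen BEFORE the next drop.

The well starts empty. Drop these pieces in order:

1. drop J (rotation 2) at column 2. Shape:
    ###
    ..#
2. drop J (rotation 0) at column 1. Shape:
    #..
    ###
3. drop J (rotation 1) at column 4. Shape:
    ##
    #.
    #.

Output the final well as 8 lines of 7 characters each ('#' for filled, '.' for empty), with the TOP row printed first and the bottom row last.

Answer: .......
.......
.......
....##.
.#..#..
.####..
..###..
....#..

Derivation:
Drop 1: J rot2 at col 2 lands with bottom-row=0; cleared 0 line(s) (total 0); column heights now [0 0 2 2 2 0 0], max=2
Drop 2: J rot0 at col 1 lands with bottom-row=2; cleared 0 line(s) (total 0); column heights now [0 4 3 3 2 0 0], max=4
Drop 3: J rot1 at col 4 lands with bottom-row=2; cleared 0 line(s) (total 0); column heights now [0 4 3 3 5 5 0], max=5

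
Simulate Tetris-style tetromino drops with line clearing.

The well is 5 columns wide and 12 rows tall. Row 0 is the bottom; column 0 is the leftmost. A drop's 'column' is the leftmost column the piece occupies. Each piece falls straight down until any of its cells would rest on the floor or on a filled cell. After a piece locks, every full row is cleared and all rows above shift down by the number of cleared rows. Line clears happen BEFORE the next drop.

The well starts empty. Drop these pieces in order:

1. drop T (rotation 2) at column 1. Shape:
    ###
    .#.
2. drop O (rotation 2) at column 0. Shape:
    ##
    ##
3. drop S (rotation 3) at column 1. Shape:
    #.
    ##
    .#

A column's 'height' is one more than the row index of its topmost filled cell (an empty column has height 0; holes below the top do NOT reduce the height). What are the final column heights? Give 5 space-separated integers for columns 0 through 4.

Drop 1: T rot2 at col 1 lands with bottom-row=0; cleared 0 line(s) (total 0); column heights now [0 2 2 2 0], max=2
Drop 2: O rot2 at col 0 lands with bottom-row=2; cleared 0 line(s) (total 0); column heights now [4 4 2 2 0], max=4
Drop 3: S rot3 at col 1 lands with bottom-row=3; cleared 0 line(s) (total 0); column heights now [4 6 5 2 0], max=6

Answer: 4 6 5 2 0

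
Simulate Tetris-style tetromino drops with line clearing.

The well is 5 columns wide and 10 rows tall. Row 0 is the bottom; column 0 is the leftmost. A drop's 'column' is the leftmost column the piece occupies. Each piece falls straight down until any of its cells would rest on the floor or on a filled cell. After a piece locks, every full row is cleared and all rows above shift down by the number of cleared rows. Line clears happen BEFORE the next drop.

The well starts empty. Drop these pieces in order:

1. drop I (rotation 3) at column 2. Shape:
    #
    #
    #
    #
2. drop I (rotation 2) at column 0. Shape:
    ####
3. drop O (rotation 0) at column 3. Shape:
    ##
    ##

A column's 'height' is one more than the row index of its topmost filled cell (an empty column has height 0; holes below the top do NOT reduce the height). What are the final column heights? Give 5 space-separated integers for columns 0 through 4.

Drop 1: I rot3 at col 2 lands with bottom-row=0; cleared 0 line(s) (total 0); column heights now [0 0 4 0 0], max=4
Drop 2: I rot2 at col 0 lands with bottom-row=4; cleared 0 line(s) (total 0); column heights now [5 5 5 5 0], max=5
Drop 3: O rot0 at col 3 lands with bottom-row=5; cleared 0 line(s) (total 0); column heights now [5 5 5 7 7], max=7

Answer: 5 5 5 7 7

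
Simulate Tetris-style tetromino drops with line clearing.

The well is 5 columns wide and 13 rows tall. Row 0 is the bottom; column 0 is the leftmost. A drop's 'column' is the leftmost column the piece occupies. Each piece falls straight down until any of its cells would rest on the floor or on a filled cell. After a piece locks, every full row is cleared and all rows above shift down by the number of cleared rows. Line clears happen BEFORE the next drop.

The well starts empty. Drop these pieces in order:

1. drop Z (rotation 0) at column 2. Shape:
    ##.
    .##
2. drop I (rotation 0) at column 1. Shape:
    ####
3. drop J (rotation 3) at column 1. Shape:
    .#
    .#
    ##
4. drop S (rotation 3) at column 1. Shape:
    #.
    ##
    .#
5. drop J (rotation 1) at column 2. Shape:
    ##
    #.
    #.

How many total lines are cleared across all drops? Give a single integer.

Drop 1: Z rot0 at col 2 lands with bottom-row=0; cleared 0 line(s) (total 0); column heights now [0 0 2 2 1], max=2
Drop 2: I rot0 at col 1 lands with bottom-row=2; cleared 0 line(s) (total 0); column heights now [0 3 3 3 3], max=3
Drop 3: J rot3 at col 1 lands with bottom-row=3; cleared 0 line(s) (total 0); column heights now [0 4 6 3 3], max=6
Drop 4: S rot3 at col 1 lands with bottom-row=6; cleared 0 line(s) (total 0); column heights now [0 9 8 3 3], max=9
Drop 5: J rot1 at col 2 lands with bottom-row=8; cleared 0 line(s) (total 0); column heights now [0 9 11 11 3], max=11

Answer: 0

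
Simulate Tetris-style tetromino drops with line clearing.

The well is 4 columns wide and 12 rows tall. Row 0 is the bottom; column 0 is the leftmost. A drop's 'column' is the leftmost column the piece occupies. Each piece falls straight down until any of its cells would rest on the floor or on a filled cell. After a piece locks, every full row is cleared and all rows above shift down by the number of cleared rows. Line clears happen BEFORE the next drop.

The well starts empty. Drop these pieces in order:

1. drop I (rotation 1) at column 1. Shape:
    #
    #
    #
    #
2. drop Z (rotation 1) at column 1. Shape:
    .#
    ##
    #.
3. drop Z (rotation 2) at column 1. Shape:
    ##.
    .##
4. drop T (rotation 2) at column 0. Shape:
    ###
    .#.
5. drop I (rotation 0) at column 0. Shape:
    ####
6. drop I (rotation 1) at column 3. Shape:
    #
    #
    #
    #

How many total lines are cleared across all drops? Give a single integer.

Answer: 2

Derivation:
Drop 1: I rot1 at col 1 lands with bottom-row=0; cleared 0 line(s) (total 0); column heights now [0 4 0 0], max=4
Drop 2: Z rot1 at col 1 lands with bottom-row=4; cleared 0 line(s) (total 0); column heights now [0 6 7 0], max=7
Drop 3: Z rot2 at col 1 lands with bottom-row=7; cleared 0 line(s) (total 0); column heights now [0 9 9 8], max=9
Drop 4: T rot2 at col 0 lands with bottom-row=9; cleared 0 line(s) (total 0); column heights now [11 11 11 8], max=11
Drop 5: I rot0 at col 0 lands with bottom-row=11; cleared 1 line(s) (total 1); column heights now [11 11 11 8], max=11
Drop 6: I rot1 at col 3 lands with bottom-row=8; cleared 1 line(s) (total 2); column heights now [0 10 9 11], max=11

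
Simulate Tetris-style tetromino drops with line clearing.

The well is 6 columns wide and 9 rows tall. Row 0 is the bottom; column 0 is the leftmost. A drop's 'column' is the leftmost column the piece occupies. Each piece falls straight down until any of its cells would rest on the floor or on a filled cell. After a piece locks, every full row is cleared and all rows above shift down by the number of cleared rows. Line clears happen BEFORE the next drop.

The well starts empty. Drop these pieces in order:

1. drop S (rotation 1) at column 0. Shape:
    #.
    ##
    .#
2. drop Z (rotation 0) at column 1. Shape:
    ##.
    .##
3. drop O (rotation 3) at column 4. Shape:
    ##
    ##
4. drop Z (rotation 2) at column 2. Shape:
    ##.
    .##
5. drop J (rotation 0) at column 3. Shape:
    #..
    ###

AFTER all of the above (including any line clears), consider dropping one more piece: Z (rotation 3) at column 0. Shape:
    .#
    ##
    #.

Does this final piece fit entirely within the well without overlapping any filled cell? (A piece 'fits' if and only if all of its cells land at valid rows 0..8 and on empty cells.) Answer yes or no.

Answer: yes

Derivation:
Drop 1: S rot1 at col 0 lands with bottom-row=0; cleared 0 line(s) (total 0); column heights now [3 2 0 0 0 0], max=3
Drop 2: Z rot0 at col 1 lands with bottom-row=1; cleared 0 line(s) (total 0); column heights now [3 3 3 2 0 0], max=3
Drop 3: O rot3 at col 4 lands with bottom-row=0; cleared 1 line(s) (total 1); column heights now [2 2 2 0 1 1], max=2
Drop 4: Z rot2 at col 2 lands with bottom-row=1; cleared 0 line(s) (total 1); column heights now [2 2 3 3 2 1], max=3
Drop 5: J rot0 at col 3 lands with bottom-row=3; cleared 0 line(s) (total 1); column heights now [2 2 3 5 4 4], max=5
Test piece Z rot3 at col 0 (width 2): heights before test = [2 2 3 5 4 4]; fits = True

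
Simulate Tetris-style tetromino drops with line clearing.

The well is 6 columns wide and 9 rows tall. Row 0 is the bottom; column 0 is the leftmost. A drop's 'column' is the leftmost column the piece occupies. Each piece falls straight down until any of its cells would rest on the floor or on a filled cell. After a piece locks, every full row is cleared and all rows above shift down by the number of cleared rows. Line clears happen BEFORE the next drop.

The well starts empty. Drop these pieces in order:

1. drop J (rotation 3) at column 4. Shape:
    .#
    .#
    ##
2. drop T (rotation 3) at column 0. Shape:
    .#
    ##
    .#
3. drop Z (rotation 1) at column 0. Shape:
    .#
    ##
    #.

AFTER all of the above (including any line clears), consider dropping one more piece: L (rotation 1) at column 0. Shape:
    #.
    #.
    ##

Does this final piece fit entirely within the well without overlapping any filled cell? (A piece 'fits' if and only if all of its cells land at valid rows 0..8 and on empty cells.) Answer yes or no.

Drop 1: J rot3 at col 4 lands with bottom-row=0; cleared 0 line(s) (total 0); column heights now [0 0 0 0 1 3], max=3
Drop 2: T rot3 at col 0 lands with bottom-row=0; cleared 0 line(s) (total 0); column heights now [2 3 0 0 1 3], max=3
Drop 3: Z rot1 at col 0 lands with bottom-row=2; cleared 0 line(s) (total 0); column heights now [4 5 0 0 1 3], max=5
Test piece L rot1 at col 0 (width 2): heights before test = [4 5 0 0 1 3]; fits = True

Answer: yes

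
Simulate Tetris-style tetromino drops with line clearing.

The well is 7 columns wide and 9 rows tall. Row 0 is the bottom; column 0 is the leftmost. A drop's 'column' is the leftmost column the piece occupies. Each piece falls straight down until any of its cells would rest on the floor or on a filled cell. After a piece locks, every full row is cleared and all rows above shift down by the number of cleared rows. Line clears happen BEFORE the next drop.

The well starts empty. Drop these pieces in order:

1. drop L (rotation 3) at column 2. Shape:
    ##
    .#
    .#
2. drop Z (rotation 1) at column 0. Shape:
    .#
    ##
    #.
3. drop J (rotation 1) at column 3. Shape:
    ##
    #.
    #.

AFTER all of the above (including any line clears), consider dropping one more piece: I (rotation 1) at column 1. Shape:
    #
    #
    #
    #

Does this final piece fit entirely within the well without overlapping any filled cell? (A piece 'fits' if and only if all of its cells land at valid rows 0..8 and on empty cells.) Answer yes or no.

Drop 1: L rot3 at col 2 lands with bottom-row=0; cleared 0 line(s) (total 0); column heights now [0 0 3 3 0 0 0], max=3
Drop 2: Z rot1 at col 0 lands with bottom-row=0; cleared 0 line(s) (total 0); column heights now [2 3 3 3 0 0 0], max=3
Drop 3: J rot1 at col 3 lands with bottom-row=3; cleared 0 line(s) (total 0); column heights now [2 3 3 6 6 0 0], max=6
Test piece I rot1 at col 1 (width 1): heights before test = [2 3 3 6 6 0 0]; fits = True

Answer: yes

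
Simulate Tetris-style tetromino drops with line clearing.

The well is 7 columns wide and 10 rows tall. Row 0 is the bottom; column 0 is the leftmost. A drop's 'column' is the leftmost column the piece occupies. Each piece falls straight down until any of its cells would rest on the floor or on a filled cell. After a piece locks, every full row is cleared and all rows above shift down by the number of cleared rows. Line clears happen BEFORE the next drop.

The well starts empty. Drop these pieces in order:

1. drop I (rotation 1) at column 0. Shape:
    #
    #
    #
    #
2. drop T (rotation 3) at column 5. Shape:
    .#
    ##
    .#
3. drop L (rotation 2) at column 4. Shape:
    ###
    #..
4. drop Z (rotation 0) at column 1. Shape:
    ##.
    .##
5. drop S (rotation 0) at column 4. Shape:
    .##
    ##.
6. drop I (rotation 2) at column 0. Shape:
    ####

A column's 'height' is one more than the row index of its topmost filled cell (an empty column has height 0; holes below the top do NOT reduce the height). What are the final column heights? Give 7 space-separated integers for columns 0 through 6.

Drop 1: I rot1 at col 0 lands with bottom-row=0; cleared 0 line(s) (total 0); column heights now [4 0 0 0 0 0 0], max=4
Drop 2: T rot3 at col 5 lands with bottom-row=0; cleared 0 line(s) (total 0); column heights now [4 0 0 0 0 2 3], max=4
Drop 3: L rot2 at col 4 lands with bottom-row=2; cleared 0 line(s) (total 0); column heights now [4 0 0 0 4 4 4], max=4
Drop 4: Z rot0 at col 1 lands with bottom-row=0; cleared 0 line(s) (total 0); column heights now [4 2 2 1 4 4 4], max=4
Drop 5: S rot0 at col 4 lands with bottom-row=4; cleared 0 line(s) (total 0); column heights now [4 2 2 1 5 6 6], max=6
Drop 6: I rot2 at col 0 lands with bottom-row=4; cleared 0 line(s) (total 0); column heights now [5 5 5 5 5 6 6], max=6

Answer: 5 5 5 5 5 6 6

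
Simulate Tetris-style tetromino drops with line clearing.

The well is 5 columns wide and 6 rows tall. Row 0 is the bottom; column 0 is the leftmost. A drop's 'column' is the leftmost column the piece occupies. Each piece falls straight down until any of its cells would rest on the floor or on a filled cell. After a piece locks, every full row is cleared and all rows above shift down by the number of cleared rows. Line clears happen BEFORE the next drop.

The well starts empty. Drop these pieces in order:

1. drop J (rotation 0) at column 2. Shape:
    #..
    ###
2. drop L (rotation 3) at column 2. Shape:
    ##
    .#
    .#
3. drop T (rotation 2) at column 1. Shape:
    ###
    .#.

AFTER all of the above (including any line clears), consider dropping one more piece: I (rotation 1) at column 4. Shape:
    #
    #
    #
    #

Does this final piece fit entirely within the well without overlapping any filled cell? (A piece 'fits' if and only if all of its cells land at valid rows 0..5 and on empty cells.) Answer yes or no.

Answer: yes

Derivation:
Drop 1: J rot0 at col 2 lands with bottom-row=0; cleared 0 line(s) (total 0); column heights now [0 0 2 1 1], max=2
Drop 2: L rot3 at col 2 lands with bottom-row=1; cleared 0 line(s) (total 0); column heights now [0 0 4 4 1], max=4
Drop 3: T rot2 at col 1 lands with bottom-row=4; cleared 0 line(s) (total 0); column heights now [0 6 6 6 1], max=6
Test piece I rot1 at col 4 (width 1): heights before test = [0 6 6 6 1]; fits = True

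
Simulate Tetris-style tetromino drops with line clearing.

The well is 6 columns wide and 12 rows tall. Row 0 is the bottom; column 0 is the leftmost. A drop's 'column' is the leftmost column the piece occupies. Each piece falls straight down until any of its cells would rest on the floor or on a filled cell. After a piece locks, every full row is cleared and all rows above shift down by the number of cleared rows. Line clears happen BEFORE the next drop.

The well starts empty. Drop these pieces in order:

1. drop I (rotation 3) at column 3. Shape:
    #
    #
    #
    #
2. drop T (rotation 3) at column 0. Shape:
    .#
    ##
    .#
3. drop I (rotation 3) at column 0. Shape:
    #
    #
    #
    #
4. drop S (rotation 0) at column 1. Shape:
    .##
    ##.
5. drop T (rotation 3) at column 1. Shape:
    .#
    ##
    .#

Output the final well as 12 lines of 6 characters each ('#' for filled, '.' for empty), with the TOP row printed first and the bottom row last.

Answer: ......
......
......
......
..#...
.##...
#.#...
#.##..
####..
##.#..
##.#..
.#.#..

Derivation:
Drop 1: I rot3 at col 3 lands with bottom-row=0; cleared 0 line(s) (total 0); column heights now [0 0 0 4 0 0], max=4
Drop 2: T rot3 at col 0 lands with bottom-row=0; cleared 0 line(s) (total 0); column heights now [2 3 0 4 0 0], max=4
Drop 3: I rot3 at col 0 lands with bottom-row=2; cleared 0 line(s) (total 0); column heights now [6 3 0 4 0 0], max=6
Drop 4: S rot0 at col 1 lands with bottom-row=3; cleared 0 line(s) (total 0); column heights now [6 4 5 5 0 0], max=6
Drop 5: T rot3 at col 1 lands with bottom-row=5; cleared 0 line(s) (total 0); column heights now [6 7 8 5 0 0], max=8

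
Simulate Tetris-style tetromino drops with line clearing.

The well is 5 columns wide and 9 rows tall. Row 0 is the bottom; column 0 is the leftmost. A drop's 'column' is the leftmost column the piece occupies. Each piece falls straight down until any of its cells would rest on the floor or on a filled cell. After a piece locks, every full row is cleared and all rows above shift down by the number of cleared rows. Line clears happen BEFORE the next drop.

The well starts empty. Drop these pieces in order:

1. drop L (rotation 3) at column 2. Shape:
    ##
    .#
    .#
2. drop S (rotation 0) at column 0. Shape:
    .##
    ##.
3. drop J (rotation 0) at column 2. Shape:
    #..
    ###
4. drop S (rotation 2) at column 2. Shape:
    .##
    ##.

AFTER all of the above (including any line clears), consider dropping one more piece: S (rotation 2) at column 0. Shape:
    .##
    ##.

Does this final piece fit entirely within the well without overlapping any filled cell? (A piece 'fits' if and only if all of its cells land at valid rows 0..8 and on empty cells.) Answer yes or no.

Answer: yes

Derivation:
Drop 1: L rot3 at col 2 lands with bottom-row=0; cleared 0 line(s) (total 0); column heights now [0 0 3 3 0], max=3
Drop 2: S rot0 at col 0 lands with bottom-row=2; cleared 0 line(s) (total 0); column heights now [3 4 4 3 0], max=4
Drop 3: J rot0 at col 2 lands with bottom-row=4; cleared 0 line(s) (total 0); column heights now [3 4 6 5 5], max=6
Drop 4: S rot2 at col 2 lands with bottom-row=6; cleared 0 line(s) (total 0); column heights now [3 4 7 8 8], max=8
Test piece S rot2 at col 0 (width 3): heights before test = [3 4 7 8 8]; fits = True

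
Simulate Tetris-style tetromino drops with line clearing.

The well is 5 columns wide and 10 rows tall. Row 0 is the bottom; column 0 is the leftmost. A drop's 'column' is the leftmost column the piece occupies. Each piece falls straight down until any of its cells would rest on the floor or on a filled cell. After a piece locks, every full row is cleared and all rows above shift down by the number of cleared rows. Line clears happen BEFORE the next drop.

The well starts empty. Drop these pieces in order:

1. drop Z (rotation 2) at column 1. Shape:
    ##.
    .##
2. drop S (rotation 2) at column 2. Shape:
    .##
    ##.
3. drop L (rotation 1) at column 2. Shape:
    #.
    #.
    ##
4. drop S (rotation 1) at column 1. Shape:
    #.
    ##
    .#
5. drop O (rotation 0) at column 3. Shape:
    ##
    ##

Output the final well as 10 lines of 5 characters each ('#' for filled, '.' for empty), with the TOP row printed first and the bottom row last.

Answer: .#...
.##..
..#..
..###
..###
..##.
...##
..##.
.##..
..##.

Derivation:
Drop 1: Z rot2 at col 1 lands with bottom-row=0; cleared 0 line(s) (total 0); column heights now [0 2 2 1 0], max=2
Drop 2: S rot2 at col 2 lands with bottom-row=2; cleared 0 line(s) (total 0); column heights now [0 2 3 4 4], max=4
Drop 3: L rot1 at col 2 lands with bottom-row=4; cleared 0 line(s) (total 0); column heights now [0 2 7 5 4], max=7
Drop 4: S rot1 at col 1 lands with bottom-row=7; cleared 0 line(s) (total 0); column heights now [0 10 9 5 4], max=10
Drop 5: O rot0 at col 3 lands with bottom-row=5; cleared 0 line(s) (total 0); column heights now [0 10 9 7 7], max=10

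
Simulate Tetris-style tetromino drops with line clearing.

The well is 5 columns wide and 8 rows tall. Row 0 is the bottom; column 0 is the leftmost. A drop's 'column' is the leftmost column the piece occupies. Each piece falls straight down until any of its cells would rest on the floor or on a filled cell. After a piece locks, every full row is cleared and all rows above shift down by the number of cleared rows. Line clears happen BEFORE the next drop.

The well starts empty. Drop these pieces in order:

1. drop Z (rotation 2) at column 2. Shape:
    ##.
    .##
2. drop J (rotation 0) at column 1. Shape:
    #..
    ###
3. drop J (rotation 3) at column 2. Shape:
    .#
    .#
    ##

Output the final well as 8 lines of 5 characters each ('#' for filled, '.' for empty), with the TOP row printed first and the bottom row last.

Answer: .....
.....
...#.
...#.
.###.
.###.
..##.
...##

Derivation:
Drop 1: Z rot2 at col 2 lands with bottom-row=0; cleared 0 line(s) (total 0); column heights now [0 0 2 2 1], max=2
Drop 2: J rot0 at col 1 lands with bottom-row=2; cleared 0 line(s) (total 0); column heights now [0 4 3 3 1], max=4
Drop 3: J rot3 at col 2 lands with bottom-row=3; cleared 0 line(s) (total 0); column heights now [0 4 4 6 1], max=6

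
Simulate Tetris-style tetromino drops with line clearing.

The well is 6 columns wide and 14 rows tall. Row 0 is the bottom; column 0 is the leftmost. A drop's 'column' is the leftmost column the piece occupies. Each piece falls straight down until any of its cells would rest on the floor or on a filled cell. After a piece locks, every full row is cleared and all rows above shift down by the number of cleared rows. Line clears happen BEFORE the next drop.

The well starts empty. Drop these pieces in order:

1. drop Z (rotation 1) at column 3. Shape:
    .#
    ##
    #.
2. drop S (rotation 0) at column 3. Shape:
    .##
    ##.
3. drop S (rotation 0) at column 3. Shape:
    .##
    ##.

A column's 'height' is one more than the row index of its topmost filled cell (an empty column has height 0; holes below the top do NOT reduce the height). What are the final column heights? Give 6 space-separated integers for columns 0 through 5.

Answer: 0 0 0 6 7 7

Derivation:
Drop 1: Z rot1 at col 3 lands with bottom-row=0; cleared 0 line(s) (total 0); column heights now [0 0 0 2 3 0], max=3
Drop 2: S rot0 at col 3 lands with bottom-row=3; cleared 0 line(s) (total 0); column heights now [0 0 0 4 5 5], max=5
Drop 3: S rot0 at col 3 lands with bottom-row=5; cleared 0 line(s) (total 0); column heights now [0 0 0 6 7 7], max=7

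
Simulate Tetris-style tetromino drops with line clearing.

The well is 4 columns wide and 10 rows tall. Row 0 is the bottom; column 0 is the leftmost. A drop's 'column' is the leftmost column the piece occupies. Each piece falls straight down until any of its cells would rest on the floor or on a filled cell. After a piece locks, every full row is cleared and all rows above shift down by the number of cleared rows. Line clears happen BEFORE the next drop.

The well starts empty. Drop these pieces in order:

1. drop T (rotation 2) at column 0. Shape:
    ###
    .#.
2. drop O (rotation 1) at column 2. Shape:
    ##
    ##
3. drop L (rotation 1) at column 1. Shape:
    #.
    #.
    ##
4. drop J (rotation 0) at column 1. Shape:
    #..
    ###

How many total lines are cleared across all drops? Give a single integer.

Drop 1: T rot2 at col 0 lands with bottom-row=0; cleared 0 line(s) (total 0); column heights now [2 2 2 0], max=2
Drop 2: O rot1 at col 2 lands with bottom-row=2; cleared 0 line(s) (total 0); column heights now [2 2 4 4], max=4
Drop 3: L rot1 at col 1 lands with bottom-row=4; cleared 0 line(s) (total 0); column heights now [2 7 5 4], max=7
Drop 4: J rot0 at col 1 lands with bottom-row=7; cleared 0 line(s) (total 0); column heights now [2 9 8 8], max=9

Answer: 0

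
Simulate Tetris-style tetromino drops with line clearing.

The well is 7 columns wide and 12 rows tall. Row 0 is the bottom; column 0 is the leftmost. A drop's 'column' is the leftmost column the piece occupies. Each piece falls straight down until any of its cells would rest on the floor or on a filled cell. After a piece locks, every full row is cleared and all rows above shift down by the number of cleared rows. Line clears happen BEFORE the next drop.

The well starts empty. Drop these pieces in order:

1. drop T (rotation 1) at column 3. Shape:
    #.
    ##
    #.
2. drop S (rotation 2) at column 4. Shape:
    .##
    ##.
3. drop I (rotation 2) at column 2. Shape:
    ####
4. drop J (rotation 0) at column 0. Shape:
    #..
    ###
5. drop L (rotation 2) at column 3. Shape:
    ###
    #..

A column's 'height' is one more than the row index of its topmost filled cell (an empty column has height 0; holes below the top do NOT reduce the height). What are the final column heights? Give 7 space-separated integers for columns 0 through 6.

Answer: 7 6 6 7 7 7 4

Derivation:
Drop 1: T rot1 at col 3 lands with bottom-row=0; cleared 0 line(s) (total 0); column heights now [0 0 0 3 2 0 0], max=3
Drop 2: S rot2 at col 4 lands with bottom-row=2; cleared 0 line(s) (total 0); column heights now [0 0 0 3 3 4 4], max=4
Drop 3: I rot2 at col 2 lands with bottom-row=4; cleared 0 line(s) (total 0); column heights now [0 0 5 5 5 5 4], max=5
Drop 4: J rot0 at col 0 lands with bottom-row=5; cleared 0 line(s) (total 0); column heights now [7 6 6 5 5 5 4], max=7
Drop 5: L rot2 at col 3 lands with bottom-row=5; cleared 0 line(s) (total 0); column heights now [7 6 6 7 7 7 4], max=7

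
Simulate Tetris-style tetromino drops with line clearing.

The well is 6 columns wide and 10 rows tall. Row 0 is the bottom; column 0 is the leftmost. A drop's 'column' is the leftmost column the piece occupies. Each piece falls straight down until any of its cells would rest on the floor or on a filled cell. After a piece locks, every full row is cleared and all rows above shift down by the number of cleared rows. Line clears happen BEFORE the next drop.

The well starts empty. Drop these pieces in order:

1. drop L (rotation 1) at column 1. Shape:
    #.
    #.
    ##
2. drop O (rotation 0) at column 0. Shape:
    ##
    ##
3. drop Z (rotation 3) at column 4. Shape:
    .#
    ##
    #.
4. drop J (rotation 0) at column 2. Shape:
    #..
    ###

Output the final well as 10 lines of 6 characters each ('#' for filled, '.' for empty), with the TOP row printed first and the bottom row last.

Answer: ......
......
......
......
......
##....
###...
.#####
.#..##
.##.#.

Derivation:
Drop 1: L rot1 at col 1 lands with bottom-row=0; cleared 0 line(s) (total 0); column heights now [0 3 1 0 0 0], max=3
Drop 2: O rot0 at col 0 lands with bottom-row=3; cleared 0 line(s) (total 0); column heights now [5 5 1 0 0 0], max=5
Drop 3: Z rot3 at col 4 lands with bottom-row=0; cleared 0 line(s) (total 0); column heights now [5 5 1 0 2 3], max=5
Drop 4: J rot0 at col 2 lands with bottom-row=2; cleared 0 line(s) (total 0); column heights now [5 5 4 3 3 3], max=5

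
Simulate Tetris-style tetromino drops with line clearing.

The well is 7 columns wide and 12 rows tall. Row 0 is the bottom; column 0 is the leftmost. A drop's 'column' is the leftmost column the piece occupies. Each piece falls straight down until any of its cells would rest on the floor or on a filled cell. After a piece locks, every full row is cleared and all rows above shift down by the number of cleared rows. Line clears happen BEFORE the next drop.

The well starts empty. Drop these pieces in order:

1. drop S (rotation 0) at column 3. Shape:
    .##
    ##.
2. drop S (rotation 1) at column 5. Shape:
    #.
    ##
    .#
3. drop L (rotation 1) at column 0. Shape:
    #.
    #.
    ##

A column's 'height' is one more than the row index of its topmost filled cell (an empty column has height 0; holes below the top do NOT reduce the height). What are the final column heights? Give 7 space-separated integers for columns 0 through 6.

Answer: 3 1 0 1 2 4 3

Derivation:
Drop 1: S rot0 at col 3 lands with bottom-row=0; cleared 0 line(s) (total 0); column heights now [0 0 0 1 2 2 0], max=2
Drop 2: S rot1 at col 5 lands with bottom-row=1; cleared 0 line(s) (total 0); column heights now [0 0 0 1 2 4 3], max=4
Drop 3: L rot1 at col 0 lands with bottom-row=0; cleared 0 line(s) (total 0); column heights now [3 1 0 1 2 4 3], max=4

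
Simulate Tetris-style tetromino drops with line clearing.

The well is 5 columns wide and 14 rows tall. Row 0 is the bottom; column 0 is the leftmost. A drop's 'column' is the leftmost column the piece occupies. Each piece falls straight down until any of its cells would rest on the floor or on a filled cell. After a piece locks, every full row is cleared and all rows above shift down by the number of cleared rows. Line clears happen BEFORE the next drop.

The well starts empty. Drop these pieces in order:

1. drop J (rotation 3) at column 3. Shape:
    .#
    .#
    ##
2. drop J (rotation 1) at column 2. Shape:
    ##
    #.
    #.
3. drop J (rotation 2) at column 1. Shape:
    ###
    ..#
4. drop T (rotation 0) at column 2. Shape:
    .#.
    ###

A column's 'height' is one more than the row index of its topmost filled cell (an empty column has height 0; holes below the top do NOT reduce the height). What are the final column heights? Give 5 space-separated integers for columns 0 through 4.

Drop 1: J rot3 at col 3 lands with bottom-row=0; cleared 0 line(s) (total 0); column heights now [0 0 0 1 3], max=3
Drop 2: J rot1 at col 2 lands with bottom-row=0; cleared 0 line(s) (total 0); column heights now [0 0 3 3 3], max=3
Drop 3: J rot2 at col 1 lands with bottom-row=3; cleared 0 line(s) (total 0); column heights now [0 5 5 5 3], max=5
Drop 4: T rot0 at col 2 lands with bottom-row=5; cleared 0 line(s) (total 0); column heights now [0 5 6 7 6], max=7

Answer: 0 5 6 7 6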